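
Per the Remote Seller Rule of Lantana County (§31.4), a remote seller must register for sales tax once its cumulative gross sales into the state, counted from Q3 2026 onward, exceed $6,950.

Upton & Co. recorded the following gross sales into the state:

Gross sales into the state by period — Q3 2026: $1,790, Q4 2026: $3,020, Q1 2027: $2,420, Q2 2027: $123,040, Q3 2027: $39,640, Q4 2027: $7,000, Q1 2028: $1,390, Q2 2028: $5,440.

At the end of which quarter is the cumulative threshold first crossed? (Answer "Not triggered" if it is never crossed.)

Q1 2027

Through Q3 2026: $1,790
Through Q4 2026: $4,810
Through Q1 2027: $7,230 ← exceeds threshold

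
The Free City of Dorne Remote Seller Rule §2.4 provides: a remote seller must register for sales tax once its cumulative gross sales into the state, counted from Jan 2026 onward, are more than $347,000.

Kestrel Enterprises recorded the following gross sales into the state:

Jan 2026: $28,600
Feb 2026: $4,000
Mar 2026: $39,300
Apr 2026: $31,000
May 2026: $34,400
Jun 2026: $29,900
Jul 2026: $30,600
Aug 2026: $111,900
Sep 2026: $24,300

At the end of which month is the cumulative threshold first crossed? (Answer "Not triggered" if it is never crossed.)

Not triggered

Through Jan 2026: $28,600
Through Feb 2026: $32,600
Through Mar 2026: $71,900
Through Apr 2026: $102,900
Through May 2026: $137,300
Through Jun 2026: $167,200
Through Jul 2026: $197,800
Through Aug 2026: $309,700
Through Sep 2026: $334,000
Final cumulative total $334,000 ≤ $347,000; the threshold is never exceeded.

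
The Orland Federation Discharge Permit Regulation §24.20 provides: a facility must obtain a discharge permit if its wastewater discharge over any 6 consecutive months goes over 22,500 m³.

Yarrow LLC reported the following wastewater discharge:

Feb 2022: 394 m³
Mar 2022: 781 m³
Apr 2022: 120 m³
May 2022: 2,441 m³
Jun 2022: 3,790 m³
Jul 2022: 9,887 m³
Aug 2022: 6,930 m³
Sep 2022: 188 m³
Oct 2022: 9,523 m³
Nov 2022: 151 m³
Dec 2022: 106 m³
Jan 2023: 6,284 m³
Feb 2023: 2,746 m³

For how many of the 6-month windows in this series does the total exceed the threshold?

Feb 2022–Jul 2022: 394 m³ + 781 m³ + 120 m³ + 2,441 m³ + 3,790 m³ + 9,887 m³ = 17,413 m³ (under)
Mar 2022–Aug 2022: 781 m³ + 120 m³ + 2,441 m³ + 3,790 m³ + 9,887 m³ + 6,930 m³ = 23,949 m³ (over)
Apr 2022–Sep 2022: 120 m³ + 2,441 m³ + 3,790 m³ + 9,887 m³ + 6,930 m³ + 188 m³ = 23,356 m³ (over)
May 2022–Oct 2022: 2,441 m³ + 3,790 m³ + 9,887 m³ + 6,930 m³ + 188 m³ + 9,523 m³ = 32,759 m³ (over)
Jun 2022–Nov 2022: 3,790 m³ + 9,887 m³ + 6,930 m³ + 188 m³ + 9,523 m³ + 151 m³ = 30,469 m³ (over)
Jul 2022–Dec 2022: 9,887 m³ + 6,930 m³ + 188 m³ + 9,523 m³ + 151 m³ + 106 m³ = 26,785 m³ (over)
Aug 2022–Jan 2023: 6,930 m³ + 188 m³ + 9,523 m³ + 151 m³ + 106 m³ + 6,284 m³ = 23,182 m³ (over)
Sep 2022–Feb 2023: 188 m³ + 9,523 m³ + 151 m³ + 106 m³ + 6,284 m³ + 2,746 m³ = 18,998 m³ (under)
6 windows exceed the threshold.

6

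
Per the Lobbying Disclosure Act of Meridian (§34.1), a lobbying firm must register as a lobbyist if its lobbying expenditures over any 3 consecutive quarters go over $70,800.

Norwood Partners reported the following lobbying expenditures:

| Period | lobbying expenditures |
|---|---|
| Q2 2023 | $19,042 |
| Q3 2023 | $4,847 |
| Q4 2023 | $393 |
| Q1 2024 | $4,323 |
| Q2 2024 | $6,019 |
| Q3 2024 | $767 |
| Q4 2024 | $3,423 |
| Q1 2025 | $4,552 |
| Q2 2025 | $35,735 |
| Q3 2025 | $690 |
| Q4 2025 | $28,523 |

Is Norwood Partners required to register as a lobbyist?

No

Q2 2023–Q4 2023: $19,042 + $4,847 + $393 = $24,282 (under)
Q3 2023–Q1 2024: $4,847 + $393 + $4,323 = $9,563 (under)
Q4 2023–Q2 2024: $393 + $4,323 + $6,019 = $10,735 (under)
Q1 2024–Q3 2024: $4,323 + $6,019 + $767 = $11,109 (under)
Q2 2024–Q4 2024: $6,019 + $767 + $3,423 = $10,209 (under)
Q3 2024–Q1 2025: $767 + $3,423 + $4,552 = $8,742 (under)
Q4 2024–Q2 2025: $3,423 + $4,552 + $35,735 = $43,710 (under)
Q1 2025–Q3 2025: $4,552 + $35,735 + $690 = $40,977 (under)
Q2 2025–Q4 2025: $35,735 + $690 + $28,523 = $64,948 (under)
No window exceeds $70,800.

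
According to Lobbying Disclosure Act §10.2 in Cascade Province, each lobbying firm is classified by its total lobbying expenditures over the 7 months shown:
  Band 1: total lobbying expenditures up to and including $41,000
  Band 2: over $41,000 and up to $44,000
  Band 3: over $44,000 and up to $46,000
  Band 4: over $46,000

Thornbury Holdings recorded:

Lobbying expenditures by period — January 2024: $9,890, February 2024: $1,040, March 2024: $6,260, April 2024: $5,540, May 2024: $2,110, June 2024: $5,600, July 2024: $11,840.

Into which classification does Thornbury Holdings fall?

Band 2

Total lobbying expenditures: $9,890 + $1,040 + $6,260 + $5,540 + $2,110 + $5,600 + $11,840 = $42,280.
$41,000 < $42,280 ≤ $44,000, so Band 2 applies.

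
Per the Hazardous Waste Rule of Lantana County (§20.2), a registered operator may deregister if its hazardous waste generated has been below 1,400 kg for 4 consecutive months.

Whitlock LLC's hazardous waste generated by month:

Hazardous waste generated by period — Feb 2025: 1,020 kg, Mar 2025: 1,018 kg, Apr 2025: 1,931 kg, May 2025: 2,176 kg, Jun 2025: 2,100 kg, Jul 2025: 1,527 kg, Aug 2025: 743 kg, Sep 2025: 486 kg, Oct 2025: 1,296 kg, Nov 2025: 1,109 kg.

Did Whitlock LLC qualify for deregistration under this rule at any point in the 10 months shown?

Months below 1,400 kg: Feb 2025, Mar 2025, Aug 2025, Sep 2025, Oct 2025, Nov 2025.
Longest run of consecutive months below the threshold: 4.
4 ≥ 4, so Whitlock LLC became eligible.

Yes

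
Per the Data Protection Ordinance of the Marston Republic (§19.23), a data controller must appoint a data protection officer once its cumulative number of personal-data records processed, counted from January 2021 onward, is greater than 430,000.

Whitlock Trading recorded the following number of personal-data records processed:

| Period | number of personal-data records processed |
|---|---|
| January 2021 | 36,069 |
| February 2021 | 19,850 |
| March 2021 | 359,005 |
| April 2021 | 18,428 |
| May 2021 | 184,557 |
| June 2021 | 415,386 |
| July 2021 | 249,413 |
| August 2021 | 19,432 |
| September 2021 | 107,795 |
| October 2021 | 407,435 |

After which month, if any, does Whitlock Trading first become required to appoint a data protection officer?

Through January 2021: 36,069
Through February 2021: 55,919
Through March 2021: 414,924
Through April 2021: 433,352 ← exceeds threshold

April 2021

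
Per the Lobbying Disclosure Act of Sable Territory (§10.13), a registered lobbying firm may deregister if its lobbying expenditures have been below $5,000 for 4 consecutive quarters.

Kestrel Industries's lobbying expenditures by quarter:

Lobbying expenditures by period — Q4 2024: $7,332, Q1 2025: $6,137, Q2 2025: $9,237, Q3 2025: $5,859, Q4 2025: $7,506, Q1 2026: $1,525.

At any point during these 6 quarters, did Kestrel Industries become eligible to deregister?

No

Quarters below $5,000: Q1 2026.
Longest run of consecutive quarters below the threshold: 1.
1 < 4, so Kestrel Industries never became eligible.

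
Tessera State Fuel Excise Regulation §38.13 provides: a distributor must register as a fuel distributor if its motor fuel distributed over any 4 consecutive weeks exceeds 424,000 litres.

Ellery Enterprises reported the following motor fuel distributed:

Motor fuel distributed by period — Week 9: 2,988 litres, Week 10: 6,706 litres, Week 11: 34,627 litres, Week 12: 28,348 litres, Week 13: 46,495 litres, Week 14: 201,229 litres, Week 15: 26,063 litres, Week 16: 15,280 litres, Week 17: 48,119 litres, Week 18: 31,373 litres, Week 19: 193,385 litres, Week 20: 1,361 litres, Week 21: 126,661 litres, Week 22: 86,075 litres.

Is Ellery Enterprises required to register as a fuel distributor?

Week 9–Week 12: 2,988 litres + 6,706 litres + 34,627 litres + 28,348 litres = 72,669 litres (under)
Week 10–Week 13: 6,706 litres + 34,627 litres + 28,348 litres + 46,495 litres = 116,176 litres (under)
Week 11–Week 14: 34,627 litres + 28,348 litres + 46,495 litres + 201,229 litres = 310,699 litres (under)
Week 12–Week 15: 28,348 litres + 46,495 litres + 201,229 litres + 26,063 litres = 302,135 litres (under)
Week 13–Week 16: 46,495 litres + 201,229 litres + 26,063 litres + 15,280 litres = 289,067 litres (under)
Week 14–Week 17: 201,229 litres + 26,063 litres + 15,280 litres + 48,119 litres = 290,691 litres (under)
Week 15–Week 18: 26,063 litres + 15,280 litres + 48,119 litres + 31,373 litres = 120,835 litres (under)
Week 16–Week 19: 15,280 litres + 48,119 litres + 31,373 litres + 193,385 litres = 288,157 litres (under)
Week 17–Week 20: 48,119 litres + 31,373 litres + 193,385 litres + 1,361 litres = 274,238 litres (under)
Week 18–Week 21: 31,373 litres + 193,385 litres + 1,361 litres + 126,661 litres = 352,780 litres (under)
Week 19–Week 22: 193,385 litres + 1,361 litres + 126,661 litres + 86,075 litres = 407,482 litres (under)
No window exceeds 424,000 litres.

No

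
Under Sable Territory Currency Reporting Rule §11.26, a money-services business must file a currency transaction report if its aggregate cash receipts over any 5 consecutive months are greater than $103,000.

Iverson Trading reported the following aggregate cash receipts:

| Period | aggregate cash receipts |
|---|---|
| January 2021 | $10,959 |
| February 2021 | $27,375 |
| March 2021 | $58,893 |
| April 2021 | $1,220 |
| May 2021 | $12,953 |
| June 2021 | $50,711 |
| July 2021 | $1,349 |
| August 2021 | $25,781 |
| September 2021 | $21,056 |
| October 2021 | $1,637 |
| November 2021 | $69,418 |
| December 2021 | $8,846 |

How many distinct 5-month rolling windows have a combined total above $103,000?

January 2021–May 2021: $10,959 + $27,375 + $58,893 + $1,220 + $12,953 = $111,400 (over)
February 2021–June 2021: $27,375 + $58,893 + $1,220 + $12,953 + $50,711 = $151,152 (over)
March 2021–July 2021: $58,893 + $1,220 + $12,953 + $50,711 + $1,349 = $125,126 (over)
April 2021–August 2021: $1,220 + $12,953 + $50,711 + $1,349 + $25,781 = $92,014 (under)
May 2021–September 2021: $12,953 + $50,711 + $1,349 + $25,781 + $21,056 = $111,850 (over)
June 2021–October 2021: $50,711 + $1,349 + $25,781 + $21,056 + $1,637 = $100,534 (under)
July 2021–November 2021: $1,349 + $25,781 + $21,056 + $1,637 + $69,418 = $119,241 (over)
August 2021–December 2021: $25,781 + $21,056 + $1,637 + $69,418 + $8,846 = $126,738 (over)
6 windows exceed the threshold.

6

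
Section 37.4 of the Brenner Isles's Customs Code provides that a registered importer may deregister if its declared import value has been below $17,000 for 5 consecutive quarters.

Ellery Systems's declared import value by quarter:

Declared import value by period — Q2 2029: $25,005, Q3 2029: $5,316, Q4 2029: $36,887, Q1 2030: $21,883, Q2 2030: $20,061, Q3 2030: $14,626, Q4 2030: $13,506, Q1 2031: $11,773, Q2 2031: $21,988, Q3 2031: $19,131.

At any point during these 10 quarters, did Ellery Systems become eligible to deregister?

No

Quarters below $17,000: Q3 2029, Q3 2030, Q4 2030, Q1 2031.
Longest run of consecutive quarters below the threshold: 3.
3 < 5, so Ellery Systems never became eligible.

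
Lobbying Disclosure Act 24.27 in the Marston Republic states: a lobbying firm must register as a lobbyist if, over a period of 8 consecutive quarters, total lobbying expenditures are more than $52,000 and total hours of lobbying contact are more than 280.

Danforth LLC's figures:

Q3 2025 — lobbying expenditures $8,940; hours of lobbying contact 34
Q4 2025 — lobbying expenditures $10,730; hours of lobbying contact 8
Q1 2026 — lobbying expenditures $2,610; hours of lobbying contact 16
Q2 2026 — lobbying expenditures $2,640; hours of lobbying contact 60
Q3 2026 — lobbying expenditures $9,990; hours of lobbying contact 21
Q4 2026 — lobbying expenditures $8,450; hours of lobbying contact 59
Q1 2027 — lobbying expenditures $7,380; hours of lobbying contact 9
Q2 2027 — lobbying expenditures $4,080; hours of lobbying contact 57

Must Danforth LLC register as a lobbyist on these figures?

Total lobbying expenditures: $8,940 + $10,730 + $2,610 + $2,640 + $9,990 + $8,450 + $7,380 + $4,080 = $54,820 (> $52,000).
Total hours of lobbying contact: 34 + 8 + 16 + 60 + 21 + 59 + 9 + 57 = 264 (≤ 280).
The test is 'and': the rule requires both, and at least one is not exceeded.

No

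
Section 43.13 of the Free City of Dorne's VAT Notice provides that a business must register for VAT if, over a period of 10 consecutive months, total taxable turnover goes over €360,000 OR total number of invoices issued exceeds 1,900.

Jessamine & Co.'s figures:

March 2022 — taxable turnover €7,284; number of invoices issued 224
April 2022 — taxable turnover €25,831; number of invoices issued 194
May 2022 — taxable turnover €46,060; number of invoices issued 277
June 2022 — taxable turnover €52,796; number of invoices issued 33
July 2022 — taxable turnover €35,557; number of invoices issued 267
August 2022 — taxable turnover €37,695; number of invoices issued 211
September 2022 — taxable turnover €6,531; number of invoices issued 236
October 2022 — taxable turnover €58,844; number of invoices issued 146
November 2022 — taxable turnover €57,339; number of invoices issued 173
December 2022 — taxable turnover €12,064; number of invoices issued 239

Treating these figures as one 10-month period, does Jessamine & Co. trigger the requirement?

Yes

Total taxable turnover: €7,284 + €25,831 + €46,060 + €52,796 + €35,557 + €37,695 + €6,531 + €58,844 + €57,339 + €12,064 = €340,001 (≤ €360,000).
Total number of invoices issued: 224 + 194 + 277 + 33 + 267 + 211 + 236 + 146 + 173 + 239 = 2,000 (> 1,900).
The test is 'or': at least one threshold is exceeded.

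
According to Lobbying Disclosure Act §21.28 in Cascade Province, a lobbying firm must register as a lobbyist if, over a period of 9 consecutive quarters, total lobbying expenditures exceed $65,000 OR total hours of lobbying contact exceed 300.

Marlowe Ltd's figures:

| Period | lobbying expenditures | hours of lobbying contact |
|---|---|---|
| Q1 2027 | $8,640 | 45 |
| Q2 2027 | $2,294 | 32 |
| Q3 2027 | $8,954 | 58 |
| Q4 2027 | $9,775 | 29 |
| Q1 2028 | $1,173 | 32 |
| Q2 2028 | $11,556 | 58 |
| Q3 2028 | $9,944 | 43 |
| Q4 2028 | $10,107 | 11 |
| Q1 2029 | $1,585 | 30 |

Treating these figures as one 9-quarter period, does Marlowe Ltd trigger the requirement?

Total lobbying expenditures: $8,640 + $2,294 + $8,954 + $9,775 + $1,173 + $11,556 + $9,944 + $10,107 + $1,585 = $64,028 (≤ $65,000).
Total hours of lobbying contact: 45 + 32 + 58 + 29 + 32 + 58 + 43 + 11 + 30 = 338 (> 300).
The test is 'or': at least one threshold is exceeded.

Yes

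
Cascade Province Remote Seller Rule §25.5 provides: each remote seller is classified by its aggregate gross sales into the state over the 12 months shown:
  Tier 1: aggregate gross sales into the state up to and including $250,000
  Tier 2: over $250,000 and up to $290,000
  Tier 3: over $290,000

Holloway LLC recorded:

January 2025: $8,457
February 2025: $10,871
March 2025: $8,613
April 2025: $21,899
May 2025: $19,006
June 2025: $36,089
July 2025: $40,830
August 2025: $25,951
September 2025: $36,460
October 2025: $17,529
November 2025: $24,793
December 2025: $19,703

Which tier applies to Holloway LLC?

Aggregate gross sales into the state: $8,457 + $10,871 + $8,613 + $21,899 + $19,006 + $36,089 + $40,830 + $25,951 + $36,460 + $17,529 + $24,793 + $19,703 = $270,201.
$250,000 < $270,201 ≤ $290,000, so Tier 2 applies.

Tier 2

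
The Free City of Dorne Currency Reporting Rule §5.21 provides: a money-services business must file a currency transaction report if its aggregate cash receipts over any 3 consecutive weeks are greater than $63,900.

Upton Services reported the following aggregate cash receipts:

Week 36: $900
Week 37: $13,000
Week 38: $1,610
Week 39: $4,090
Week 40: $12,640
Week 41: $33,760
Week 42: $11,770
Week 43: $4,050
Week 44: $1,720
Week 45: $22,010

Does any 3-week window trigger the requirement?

Week 36–Week 38: $900 + $13,000 + $1,610 = $15,510 (under)
Week 37–Week 39: $13,000 + $1,610 + $4,090 = $18,700 (under)
Week 38–Week 40: $1,610 + $4,090 + $12,640 = $18,340 (under)
Week 39–Week 41: $4,090 + $12,640 + $33,760 = $50,490 (under)
Week 40–Week 42: $12,640 + $33,760 + $11,770 = $58,170 (under)
Week 41–Week 43: $33,760 + $11,770 + $4,050 = $49,580 (under)
Week 42–Week 44: $11,770 + $4,050 + $1,720 = $17,540 (under)
Week 43–Week 45: $4,050 + $1,720 + $22,010 = $27,780 (under)
No window exceeds $63,900.

No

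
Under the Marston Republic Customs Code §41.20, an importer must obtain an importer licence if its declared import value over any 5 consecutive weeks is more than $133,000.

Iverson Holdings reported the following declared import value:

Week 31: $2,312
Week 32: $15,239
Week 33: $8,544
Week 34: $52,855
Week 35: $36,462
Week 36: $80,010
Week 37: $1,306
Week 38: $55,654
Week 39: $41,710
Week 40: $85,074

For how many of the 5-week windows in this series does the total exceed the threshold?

Week 31–Week 35: $2,312 + $15,239 + $8,544 + $52,855 + $36,462 = $115,412 (under)
Week 32–Week 36: $15,239 + $8,544 + $52,855 + $36,462 + $80,010 = $193,110 (over)
Week 33–Week 37: $8,544 + $52,855 + $36,462 + $80,010 + $1,306 = $179,177 (over)
Week 34–Week 38: $52,855 + $36,462 + $80,010 + $1,306 + $55,654 = $226,287 (over)
Week 35–Week 39: $36,462 + $80,010 + $1,306 + $55,654 + $41,710 = $215,142 (over)
Week 36–Week 40: $80,010 + $1,306 + $55,654 + $41,710 + $85,074 = $263,754 (over)
5 windows exceed the threshold.

5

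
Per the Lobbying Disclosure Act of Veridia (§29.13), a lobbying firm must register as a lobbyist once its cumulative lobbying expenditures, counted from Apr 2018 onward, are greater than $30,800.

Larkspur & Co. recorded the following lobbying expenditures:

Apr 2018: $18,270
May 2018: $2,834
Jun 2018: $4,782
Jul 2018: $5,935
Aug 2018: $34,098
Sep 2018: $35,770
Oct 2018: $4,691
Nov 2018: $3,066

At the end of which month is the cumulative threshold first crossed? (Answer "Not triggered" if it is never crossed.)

Through Apr 2018: $18,270
Through May 2018: $21,104
Through Jun 2018: $25,886
Through Jul 2018: $31,821 ← exceeds threshold

Jul 2018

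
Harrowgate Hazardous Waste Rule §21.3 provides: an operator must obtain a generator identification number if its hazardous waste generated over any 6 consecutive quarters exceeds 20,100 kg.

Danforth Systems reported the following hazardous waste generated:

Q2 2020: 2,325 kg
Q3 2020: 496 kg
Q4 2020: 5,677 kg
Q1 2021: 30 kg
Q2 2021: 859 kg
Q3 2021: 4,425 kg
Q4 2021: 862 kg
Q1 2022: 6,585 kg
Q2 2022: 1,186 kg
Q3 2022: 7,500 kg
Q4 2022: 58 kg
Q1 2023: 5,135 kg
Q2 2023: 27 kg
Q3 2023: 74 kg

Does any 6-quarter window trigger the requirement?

Yes

Q2 2020–Q3 2021: 2,325 kg + 496 kg + 5,677 kg + 30 kg + 859 kg + 4,425 kg = 13,812 kg (under)
Q3 2020–Q4 2021: 496 kg + 5,677 kg + 30 kg + 859 kg + 4,425 kg + 862 kg = 12,349 kg (under)
Q4 2020–Q1 2022: 5,677 kg + 30 kg + 859 kg + 4,425 kg + 862 kg + 6,585 kg = 18,438 kg (under)
Q1 2021–Q2 2022: 30 kg + 859 kg + 4,425 kg + 862 kg + 6,585 kg + 1,186 kg = 13,947 kg (under)
Q2 2021–Q3 2022: 859 kg + 4,425 kg + 862 kg + 6,585 kg + 1,186 kg + 7,500 kg = 21,417 kg (over)
Q3 2021–Q4 2022: 4,425 kg + 862 kg + 6,585 kg + 1,186 kg + 7,500 kg + 58 kg = 20,616 kg (over)
Q4 2021–Q1 2023: 862 kg + 6,585 kg + 1,186 kg + 7,500 kg + 58 kg + 5,135 kg = 21,326 kg (over)
Q1 2022–Q2 2023: 6,585 kg + 1,186 kg + 7,500 kg + 58 kg + 5,135 kg + 27 kg = 20,491 kg (over)
Q2 2022–Q3 2023: 1,186 kg + 7,500 kg + 58 kg + 5,135 kg + 27 kg + 74 kg = 13,980 kg (under)
At least one window exceeds 20,100 kg.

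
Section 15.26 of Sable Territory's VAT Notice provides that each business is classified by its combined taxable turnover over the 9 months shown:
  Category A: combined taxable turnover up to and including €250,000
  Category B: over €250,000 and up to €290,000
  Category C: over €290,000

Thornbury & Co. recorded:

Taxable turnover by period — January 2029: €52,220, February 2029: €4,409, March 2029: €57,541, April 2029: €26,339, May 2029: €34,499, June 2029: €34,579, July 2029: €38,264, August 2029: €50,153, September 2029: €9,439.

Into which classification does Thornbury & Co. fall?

Combined taxable turnover: €52,220 + €4,409 + €57,541 + €26,339 + €34,499 + €34,579 + €38,264 + €50,153 + €9,439 = €307,443.
€307,443 > €290,000, so Category C applies.

Category C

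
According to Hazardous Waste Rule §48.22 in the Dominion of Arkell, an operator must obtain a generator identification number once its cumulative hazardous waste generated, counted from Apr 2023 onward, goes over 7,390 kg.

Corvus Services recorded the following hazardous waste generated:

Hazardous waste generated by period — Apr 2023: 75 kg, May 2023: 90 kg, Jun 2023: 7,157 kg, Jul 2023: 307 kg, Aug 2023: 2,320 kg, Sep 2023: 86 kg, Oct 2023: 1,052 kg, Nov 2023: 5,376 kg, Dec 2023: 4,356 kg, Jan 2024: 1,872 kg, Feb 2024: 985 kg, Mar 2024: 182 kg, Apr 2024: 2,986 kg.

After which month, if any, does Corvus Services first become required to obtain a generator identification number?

Through Apr 2023: 75 kg
Through May 2023: 165 kg
Through Jun 2023: 7,322 kg
Through Jul 2023: 7,629 kg ← exceeds threshold

Jul 2023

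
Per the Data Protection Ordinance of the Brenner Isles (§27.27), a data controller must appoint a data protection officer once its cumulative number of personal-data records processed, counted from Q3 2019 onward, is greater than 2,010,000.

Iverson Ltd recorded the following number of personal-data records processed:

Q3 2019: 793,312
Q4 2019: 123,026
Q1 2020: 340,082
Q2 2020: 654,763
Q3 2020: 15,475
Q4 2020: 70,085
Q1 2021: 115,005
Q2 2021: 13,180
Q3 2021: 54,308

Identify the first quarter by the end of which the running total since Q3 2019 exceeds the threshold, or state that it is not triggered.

Q1 2021

Through Q3 2019: 793,312
Through Q4 2019: 916,338
Through Q1 2020: 1,256,420
Through Q2 2020: 1,911,183
Through Q3 2020: 1,926,658
Through Q4 2020: 1,996,743
Through Q1 2021: 2,111,748 ← exceeds threshold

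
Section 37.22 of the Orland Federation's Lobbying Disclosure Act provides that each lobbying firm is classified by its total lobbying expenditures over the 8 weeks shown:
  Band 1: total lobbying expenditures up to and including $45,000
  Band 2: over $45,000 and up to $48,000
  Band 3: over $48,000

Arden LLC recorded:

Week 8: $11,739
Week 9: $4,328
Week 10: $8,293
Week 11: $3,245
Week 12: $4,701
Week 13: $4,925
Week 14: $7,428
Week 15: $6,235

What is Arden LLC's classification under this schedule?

Band 3

Total lobbying expenditures: $11,739 + $4,328 + $8,293 + $3,245 + $4,701 + $4,925 + $7,428 + $6,235 = $50,894.
$50,894 > $48,000, so Band 3 applies.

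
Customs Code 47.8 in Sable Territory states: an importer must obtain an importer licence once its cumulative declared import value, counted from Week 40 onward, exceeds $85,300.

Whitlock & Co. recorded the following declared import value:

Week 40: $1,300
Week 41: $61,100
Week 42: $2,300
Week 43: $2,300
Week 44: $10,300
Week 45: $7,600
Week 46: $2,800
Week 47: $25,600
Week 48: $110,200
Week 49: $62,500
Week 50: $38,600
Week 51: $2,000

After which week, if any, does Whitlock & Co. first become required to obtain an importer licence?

Week 46

Through Week 40: $1,300
Through Week 41: $62,400
Through Week 42: $64,700
Through Week 43: $67,000
Through Week 44: $77,300
Through Week 45: $84,900
Through Week 46: $87,700 ← exceeds threshold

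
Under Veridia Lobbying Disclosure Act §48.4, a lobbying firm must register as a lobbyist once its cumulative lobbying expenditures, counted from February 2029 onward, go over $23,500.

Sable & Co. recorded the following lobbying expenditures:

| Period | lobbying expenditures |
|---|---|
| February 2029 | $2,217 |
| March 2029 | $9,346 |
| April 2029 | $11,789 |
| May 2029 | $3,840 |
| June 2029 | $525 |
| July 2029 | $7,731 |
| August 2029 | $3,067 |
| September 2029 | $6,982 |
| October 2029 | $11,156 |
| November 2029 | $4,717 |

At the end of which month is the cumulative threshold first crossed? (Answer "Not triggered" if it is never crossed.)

May 2029

Through February 2029: $2,217
Through March 2029: $11,563
Through April 2029: $23,352
Through May 2029: $27,192 ← exceeds threshold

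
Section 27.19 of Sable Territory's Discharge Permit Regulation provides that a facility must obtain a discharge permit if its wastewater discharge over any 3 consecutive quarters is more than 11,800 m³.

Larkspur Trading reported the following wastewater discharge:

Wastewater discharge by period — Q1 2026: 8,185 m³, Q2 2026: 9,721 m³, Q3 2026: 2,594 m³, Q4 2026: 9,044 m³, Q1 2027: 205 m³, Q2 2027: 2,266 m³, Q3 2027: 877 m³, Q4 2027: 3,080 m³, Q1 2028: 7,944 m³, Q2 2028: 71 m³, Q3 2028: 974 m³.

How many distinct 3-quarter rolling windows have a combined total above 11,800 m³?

Q1 2026–Q3 2026: 8,185 m³ + 9,721 m³ + 2,594 m³ = 20,500 m³ (over)
Q2 2026–Q4 2026: 9,721 m³ + 2,594 m³ + 9,044 m³ = 21,359 m³ (over)
Q3 2026–Q1 2027: 2,594 m³ + 9,044 m³ + 205 m³ = 11,843 m³ (over)
Q4 2026–Q2 2027: 9,044 m³ + 205 m³ + 2,266 m³ = 11,515 m³ (under)
Q1 2027–Q3 2027: 205 m³ + 2,266 m³ + 877 m³ = 3,348 m³ (under)
Q2 2027–Q4 2027: 2,266 m³ + 877 m³ + 3,080 m³ = 6,223 m³ (under)
Q3 2027–Q1 2028: 877 m³ + 3,080 m³ + 7,944 m³ = 11,901 m³ (over)
Q4 2027–Q2 2028: 3,080 m³ + 7,944 m³ + 71 m³ = 11,095 m³ (under)
Q1 2028–Q3 2028: 7,944 m³ + 71 m³ + 974 m³ = 8,989 m³ (under)
4 windows exceed the threshold.

4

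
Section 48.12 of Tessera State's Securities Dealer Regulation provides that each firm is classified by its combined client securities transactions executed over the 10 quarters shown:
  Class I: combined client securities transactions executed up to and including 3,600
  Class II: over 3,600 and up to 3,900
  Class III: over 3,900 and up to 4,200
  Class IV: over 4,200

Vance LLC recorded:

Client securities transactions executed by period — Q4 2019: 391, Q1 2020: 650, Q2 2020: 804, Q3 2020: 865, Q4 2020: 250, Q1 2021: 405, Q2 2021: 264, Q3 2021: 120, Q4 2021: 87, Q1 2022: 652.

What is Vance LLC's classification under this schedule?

Class IV

Combined client securities transactions executed: 391 + 650 + 804 + 865 + 250 + 405 + 264 + 120 + 87 + 652 = 4,488.
4,488 > 4,200, so Class IV applies.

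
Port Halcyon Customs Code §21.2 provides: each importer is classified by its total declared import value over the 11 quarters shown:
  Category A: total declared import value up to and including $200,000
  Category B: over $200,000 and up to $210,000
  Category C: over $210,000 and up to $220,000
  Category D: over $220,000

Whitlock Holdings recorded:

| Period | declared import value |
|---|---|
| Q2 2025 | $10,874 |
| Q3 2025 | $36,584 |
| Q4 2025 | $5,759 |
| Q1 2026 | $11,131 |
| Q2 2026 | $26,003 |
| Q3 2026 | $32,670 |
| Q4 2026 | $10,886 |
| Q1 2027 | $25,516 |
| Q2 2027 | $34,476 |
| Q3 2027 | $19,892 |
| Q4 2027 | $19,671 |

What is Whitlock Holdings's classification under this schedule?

Category D

Total declared import value: $10,874 + $36,584 + $5,759 + $11,131 + $26,003 + $32,670 + $10,886 + $25,516 + $34,476 + $19,892 + $19,671 = $233,462.
$233,462 > $220,000, so Category D applies.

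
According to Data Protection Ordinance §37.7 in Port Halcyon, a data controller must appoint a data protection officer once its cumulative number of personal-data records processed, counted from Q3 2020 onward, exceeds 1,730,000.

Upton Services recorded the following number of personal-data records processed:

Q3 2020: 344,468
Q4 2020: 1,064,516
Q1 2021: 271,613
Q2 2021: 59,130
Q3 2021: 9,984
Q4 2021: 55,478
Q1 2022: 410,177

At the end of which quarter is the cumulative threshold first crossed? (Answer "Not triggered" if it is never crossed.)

Through Q3 2020: 344,468
Through Q4 2020: 1,408,984
Through Q1 2021: 1,680,597
Through Q2 2021: 1,739,727 ← exceeds threshold

Q2 2021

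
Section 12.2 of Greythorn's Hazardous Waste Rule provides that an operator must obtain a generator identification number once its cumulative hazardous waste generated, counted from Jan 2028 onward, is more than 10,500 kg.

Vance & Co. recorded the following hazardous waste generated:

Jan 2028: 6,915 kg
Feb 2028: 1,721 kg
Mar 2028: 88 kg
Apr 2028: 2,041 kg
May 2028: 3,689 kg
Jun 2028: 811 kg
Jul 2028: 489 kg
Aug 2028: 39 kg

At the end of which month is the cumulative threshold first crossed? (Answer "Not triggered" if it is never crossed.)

Apr 2028

Through Jan 2028: 6,915 kg
Through Feb 2028: 8,636 kg
Through Mar 2028: 8,724 kg
Through Apr 2028: 10,765 kg ← exceeds threshold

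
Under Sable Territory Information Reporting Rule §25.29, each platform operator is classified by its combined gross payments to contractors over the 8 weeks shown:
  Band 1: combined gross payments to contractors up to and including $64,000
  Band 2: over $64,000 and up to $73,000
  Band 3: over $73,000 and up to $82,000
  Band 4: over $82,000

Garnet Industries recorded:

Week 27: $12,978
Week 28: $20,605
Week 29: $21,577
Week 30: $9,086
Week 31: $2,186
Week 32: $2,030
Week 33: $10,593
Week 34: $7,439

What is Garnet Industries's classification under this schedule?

Combined gross payments to contractors: $12,978 + $20,605 + $21,577 + $9,086 + $2,186 + $2,030 + $10,593 + $7,439 = $86,494.
$86,494 > $82,000, so Band 4 applies.

Band 4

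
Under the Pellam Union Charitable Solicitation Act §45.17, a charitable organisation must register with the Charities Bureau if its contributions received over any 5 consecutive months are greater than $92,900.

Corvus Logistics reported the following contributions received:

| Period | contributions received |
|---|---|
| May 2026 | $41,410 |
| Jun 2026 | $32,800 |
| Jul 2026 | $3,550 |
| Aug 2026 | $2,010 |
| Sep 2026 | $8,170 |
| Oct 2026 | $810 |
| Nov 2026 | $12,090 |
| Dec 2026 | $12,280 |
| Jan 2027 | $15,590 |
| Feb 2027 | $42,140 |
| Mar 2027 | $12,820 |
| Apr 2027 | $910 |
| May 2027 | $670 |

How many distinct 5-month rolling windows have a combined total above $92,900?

May 2026–Sep 2026: $41,410 + $32,800 + $3,550 + $2,010 + $8,170 = $87,940 (under)
Jun 2026–Oct 2026: $32,800 + $3,550 + $2,010 + $8,170 + $810 = $47,340 (under)
Jul 2026–Nov 2026: $3,550 + $2,010 + $8,170 + $810 + $12,090 = $26,630 (under)
Aug 2026–Dec 2026: $2,010 + $8,170 + $810 + $12,090 + $12,280 = $35,360 (under)
Sep 2026–Jan 2027: $8,170 + $810 + $12,090 + $12,280 + $15,590 = $48,940 (under)
Oct 2026–Feb 2027: $810 + $12,090 + $12,280 + $15,590 + $42,140 = $82,910 (under)
Nov 2026–Mar 2027: $12,090 + $12,280 + $15,590 + $42,140 + $12,820 = $94,920 (over)
Dec 2026–Apr 2027: $12,280 + $15,590 + $42,140 + $12,820 + $910 = $83,740 (under)
Jan 2027–May 2027: $15,590 + $42,140 + $12,820 + $910 + $670 = $72,130 (under)
1 window exceeds the threshold.

1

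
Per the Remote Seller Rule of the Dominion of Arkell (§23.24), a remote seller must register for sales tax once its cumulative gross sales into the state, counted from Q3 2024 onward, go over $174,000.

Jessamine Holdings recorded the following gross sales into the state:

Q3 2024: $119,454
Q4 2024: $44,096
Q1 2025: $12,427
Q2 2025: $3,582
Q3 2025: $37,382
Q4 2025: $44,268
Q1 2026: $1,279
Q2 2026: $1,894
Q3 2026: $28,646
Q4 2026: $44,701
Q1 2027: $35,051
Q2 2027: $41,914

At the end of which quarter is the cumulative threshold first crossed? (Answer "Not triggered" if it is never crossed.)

Q1 2025

Through Q3 2024: $119,454
Through Q4 2024: $163,550
Through Q1 2025: $175,977 ← exceeds threshold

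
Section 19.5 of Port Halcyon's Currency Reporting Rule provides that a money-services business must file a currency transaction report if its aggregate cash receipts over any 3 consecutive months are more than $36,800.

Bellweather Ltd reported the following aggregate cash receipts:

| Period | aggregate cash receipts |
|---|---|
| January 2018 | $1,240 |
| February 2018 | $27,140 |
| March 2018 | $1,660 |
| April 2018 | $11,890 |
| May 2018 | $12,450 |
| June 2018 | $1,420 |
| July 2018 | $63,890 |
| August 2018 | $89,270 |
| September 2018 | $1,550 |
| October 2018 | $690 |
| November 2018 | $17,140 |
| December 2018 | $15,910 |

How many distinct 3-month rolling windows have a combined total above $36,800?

5

January 2018–March 2018: $1,240 + $27,140 + $1,660 = $30,040 (under)
February 2018–April 2018: $27,140 + $1,660 + $11,890 = $40,690 (over)
March 2018–May 2018: $1,660 + $11,890 + $12,450 = $26,000 (under)
April 2018–June 2018: $11,890 + $12,450 + $1,420 = $25,760 (under)
May 2018–July 2018: $12,450 + $1,420 + $63,890 = $77,760 (over)
June 2018–August 2018: $1,420 + $63,890 + $89,270 = $154,580 (over)
July 2018–September 2018: $63,890 + $89,270 + $1,550 = $154,710 (over)
August 2018–October 2018: $89,270 + $1,550 + $690 = $91,510 (over)
September 2018–November 2018: $1,550 + $690 + $17,140 = $19,380 (under)
October 2018–December 2018: $690 + $17,140 + $15,910 = $33,740 (under)
5 windows exceed the threshold.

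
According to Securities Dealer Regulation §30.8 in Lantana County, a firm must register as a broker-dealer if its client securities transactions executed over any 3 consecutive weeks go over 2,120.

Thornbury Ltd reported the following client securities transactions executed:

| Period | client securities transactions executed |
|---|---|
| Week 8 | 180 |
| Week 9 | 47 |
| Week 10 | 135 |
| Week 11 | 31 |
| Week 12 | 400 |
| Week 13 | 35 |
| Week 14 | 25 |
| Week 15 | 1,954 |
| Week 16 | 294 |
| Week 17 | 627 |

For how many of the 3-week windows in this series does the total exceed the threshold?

Week 8–Week 10: 180 + 47 + 135 = 362 (under)
Week 9–Week 11: 47 + 135 + 31 = 213 (under)
Week 10–Week 12: 135 + 31 + 400 = 566 (under)
Week 11–Week 13: 31 + 400 + 35 = 466 (under)
Week 12–Week 14: 400 + 35 + 25 = 460 (under)
Week 13–Week 15: 35 + 25 + 1,954 = 2,014 (under)
Week 14–Week 16: 25 + 1,954 + 294 = 2,273 (over)
Week 15–Week 17: 1,954 + 294 + 627 = 2,875 (over)
2 windows exceed the threshold.

2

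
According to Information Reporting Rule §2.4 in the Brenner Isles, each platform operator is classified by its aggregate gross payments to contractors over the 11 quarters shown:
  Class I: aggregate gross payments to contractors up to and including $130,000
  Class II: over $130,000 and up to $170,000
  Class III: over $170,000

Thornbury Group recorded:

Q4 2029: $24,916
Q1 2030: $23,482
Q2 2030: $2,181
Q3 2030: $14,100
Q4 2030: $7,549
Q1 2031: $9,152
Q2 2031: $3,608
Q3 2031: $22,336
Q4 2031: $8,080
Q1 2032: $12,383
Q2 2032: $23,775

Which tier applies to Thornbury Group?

Class II

Aggregate gross payments to contractors: $24,916 + $23,482 + $2,181 + $14,100 + $7,549 + $9,152 + $3,608 + $22,336 + $8,080 + $12,383 + $23,775 = $151,562.
$130,000 < $151,562 ≤ $170,000, so Class II applies.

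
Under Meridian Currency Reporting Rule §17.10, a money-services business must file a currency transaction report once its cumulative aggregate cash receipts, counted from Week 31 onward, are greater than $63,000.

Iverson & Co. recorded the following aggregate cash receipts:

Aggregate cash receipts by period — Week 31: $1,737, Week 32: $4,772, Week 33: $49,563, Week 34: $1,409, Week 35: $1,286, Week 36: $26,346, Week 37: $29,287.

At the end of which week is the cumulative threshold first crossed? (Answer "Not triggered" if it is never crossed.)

Week 36

Through Week 31: $1,737
Through Week 32: $6,509
Through Week 33: $56,072
Through Week 34: $57,481
Through Week 35: $58,767
Through Week 36: $85,113 ← exceeds threshold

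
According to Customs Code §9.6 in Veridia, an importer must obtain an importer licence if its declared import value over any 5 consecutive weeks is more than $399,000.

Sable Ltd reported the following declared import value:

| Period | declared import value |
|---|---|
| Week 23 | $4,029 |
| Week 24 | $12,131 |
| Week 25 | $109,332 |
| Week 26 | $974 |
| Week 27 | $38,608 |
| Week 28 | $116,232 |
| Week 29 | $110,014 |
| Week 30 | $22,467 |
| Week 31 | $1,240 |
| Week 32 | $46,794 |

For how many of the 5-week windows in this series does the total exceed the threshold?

0

Week 23–Week 27: $4,029 + $12,131 + $109,332 + $974 + $38,608 = $165,074 (under)
Week 24–Week 28: $12,131 + $109,332 + $974 + $38,608 + $116,232 = $277,277 (under)
Week 25–Week 29: $109,332 + $974 + $38,608 + $116,232 + $110,014 = $375,160 (under)
Week 26–Week 30: $974 + $38,608 + $116,232 + $110,014 + $22,467 = $288,295 (under)
Week 27–Week 31: $38,608 + $116,232 + $110,014 + $22,467 + $1,240 = $288,561 (under)
Week 28–Week 32: $116,232 + $110,014 + $22,467 + $1,240 + $46,794 = $296,747 (under)
0 windows exceed the threshold.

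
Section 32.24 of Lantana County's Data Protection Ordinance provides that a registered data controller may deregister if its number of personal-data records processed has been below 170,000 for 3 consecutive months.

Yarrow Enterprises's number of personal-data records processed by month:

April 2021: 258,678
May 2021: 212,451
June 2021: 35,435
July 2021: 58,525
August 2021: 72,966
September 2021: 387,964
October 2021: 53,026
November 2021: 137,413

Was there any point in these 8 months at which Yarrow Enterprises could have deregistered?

Yes

Months below 170,000: June 2021, July 2021, August 2021, October 2021, November 2021.
Longest run of consecutive months below the threshold: 3.
3 ≥ 3, so Yarrow Enterprises became eligible.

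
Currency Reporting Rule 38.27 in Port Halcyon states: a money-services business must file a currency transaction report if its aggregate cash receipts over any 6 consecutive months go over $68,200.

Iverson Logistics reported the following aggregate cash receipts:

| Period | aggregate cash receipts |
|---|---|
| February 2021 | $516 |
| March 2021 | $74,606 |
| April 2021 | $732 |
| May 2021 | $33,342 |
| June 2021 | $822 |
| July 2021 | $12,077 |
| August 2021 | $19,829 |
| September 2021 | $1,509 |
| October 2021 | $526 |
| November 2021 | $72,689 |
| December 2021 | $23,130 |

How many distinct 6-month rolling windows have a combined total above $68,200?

February 2021–July 2021: $516 + $74,606 + $732 + $33,342 + $822 + $12,077 = $122,095 (over)
March 2021–August 2021: $74,606 + $732 + $33,342 + $822 + $12,077 + $19,829 = $141,408 (over)
April 2021–September 2021: $732 + $33,342 + $822 + $12,077 + $19,829 + $1,509 = $68,311 (over)
May 2021–October 2021: $33,342 + $822 + $12,077 + $19,829 + $1,509 + $526 = $68,105 (under)
June 2021–November 2021: $822 + $12,077 + $19,829 + $1,509 + $526 + $72,689 = $107,452 (over)
July 2021–December 2021: $12,077 + $19,829 + $1,509 + $526 + $72,689 + $23,130 = $129,760 (over)
5 windows exceed the threshold.

5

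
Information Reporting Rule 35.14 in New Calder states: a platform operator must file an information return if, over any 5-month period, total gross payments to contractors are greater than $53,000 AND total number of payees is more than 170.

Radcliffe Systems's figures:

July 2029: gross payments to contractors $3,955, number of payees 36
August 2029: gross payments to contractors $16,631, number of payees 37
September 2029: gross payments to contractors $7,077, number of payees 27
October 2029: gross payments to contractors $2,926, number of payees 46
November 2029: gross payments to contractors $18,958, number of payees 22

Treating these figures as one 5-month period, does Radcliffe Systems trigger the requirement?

Total gross payments to contractors: $3,955 + $16,631 + $7,077 + $2,926 + $18,958 = $49,547 (≤ $53,000).
Total number of payees: 36 + 37 + 27 + 46 + 22 = 168 (≤ 170).
The test is 'and': the rule requires both, and at least one is not exceeded.

No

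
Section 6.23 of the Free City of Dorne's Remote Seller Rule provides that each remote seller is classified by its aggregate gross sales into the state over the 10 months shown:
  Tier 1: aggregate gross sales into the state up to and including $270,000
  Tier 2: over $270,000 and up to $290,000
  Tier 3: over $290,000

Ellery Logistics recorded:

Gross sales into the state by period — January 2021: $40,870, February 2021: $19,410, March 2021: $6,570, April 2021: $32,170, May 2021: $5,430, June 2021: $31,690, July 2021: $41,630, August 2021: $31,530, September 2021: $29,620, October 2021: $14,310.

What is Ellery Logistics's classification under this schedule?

Tier 1

Aggregate gross sales into the state: $40,870 + $19,410 + $6,570 + $32,170 + $5,430 + $31,690 + $41,630 + $31,530 + $29,620 + $14,310 = $253,230.
$253,230 ≤ $270,000, so Tier 1 applies.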